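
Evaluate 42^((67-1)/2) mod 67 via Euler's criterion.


p = 67 is prime and the exponent is (p-1)/2 = 33, so by Euler's criterion 42^33 = (42/67) = +1 or -1 mod 67.
Compute by square-and-multiply:
  33 = 32 + 1 (binary 100001)
  Repeated squaring mod 67: 42^1 = 42, 42^2 = 22, 42^4 = 15, 42^8 = 24, 42^16 = 40, 42^32 = 59
  42^33 = 42^32 * 42^1 = 59 * 42 mod 67
    59 * 42 = 2478 = 66 mod 67
  42^33 = 66 mod 67
Result 66 = p - 1 = -1 mod 67: 42 is a quadratic non-residue mod 67. As a residue in [0, p-1] the value is 66.
42^33 mod 67 = 66

66


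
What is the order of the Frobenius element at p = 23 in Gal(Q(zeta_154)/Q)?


The Frobenius at p in Gal(Q(zeta_n)/Q) = (Z/nZ)* is the class of p, so its order is ord_154(23), the smallest k >= 1 with 23^k = 1 mod 154.
n = 154 = 2 * 7 * 11, phi(154) = 60; the order divides phi(n).
Divisors of 60: 1, 2, 3, 4, 5, 6, 10, 12, 15, 20, 30, 60
Repeated squaring mod 154: 23^1 = 23, 23^2 = 67, 23^4 = 23, 23^8 = 67, 23^16 = 23, 23^32 = 67
Test divisors in increasing order:
  k=1: 23^1 = 23 mod 154
  k=2: 23^2 = 67 mod 154
  k=3: 23^3 = 67 * 23 = 1 mod 154  <- first divisor giving 1
Order = 3

3


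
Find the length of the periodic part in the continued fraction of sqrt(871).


Run the CF algorithm for sqrt(871).
a_0 = floor(sqrt(871)) = 29; set m_0=0, q_0=1.
Recurrence: m' = q*a - m,  q' = (d - m'^2)/q,  a' = floor((a_0 + m')/q').
  step 1: m=29, q=30, a=1
  step 2: m=1, q=29, a=1
  step 3: m=28, q=3, a=19
  step 4: m=29, q=10, a=5
  step 5: m=21, q=43, a=1
  step 6: m=22, q=9, a=5
  step 7: m=23, q=38, a=1
  step 8: m=15, q=17, a=2
  step 9: m=19, q=30, a=1
  step 10: m=11, q=25, a=1
  step 11: m=14, q=27, a=1
  step 12: m=13, q=26, a=1
  step 13: m=13, q=27, a=1
  step 14: m=14, q=25, a=1
  step 15: m=11, q=30, a=1
  step 16: m=19, q=17, a=2
  step 17: m=15, q=38, a=1
  step 18: m=23, q=9, a=5
  step 19: m=22, q=43, a=1
  step 20: m=21, q=10, a=5
  step 21: m=29, q=3, a=19
  step 22: m=28, q=29, a=1
  step 23: m=1, q=30, a=1
  step 24: m=29, q=1, a=58
a_24 = 2*a_0 = 58, so the period closes here.
sqrt(871) = [29; 1, 1, 19, 5, 1, 5, 1, 2, 1, 1, 1, 1, 1, 1, 1, 2, 1, 5, 1, 5, 19, 1, 1, 58]
Period length = 24

24


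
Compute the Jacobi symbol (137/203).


Compute (137/203) via quadratic reciprocity:
  reciprocity: (137/203) -> +(203/137)
  reduce: (66/137)
  pull out 2: (2/137) = +1  (since 137 mod 8 = 1)
  reciprocity: (33/137) -> +(137/33)
  reduce: (5/33)
  reciprocity: (5/33) -> +(33/5)
  reduce: (3/5)
  reciprocity: (3/5) -> +(5/3)
  reduce: (2/3)
  pull out 2: (2/3) = -1  (since 3 mod 8 = 3)
  (1/3) = 1
Product of signs = -1

-1


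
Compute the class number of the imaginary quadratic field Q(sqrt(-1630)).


K = Q(sqrt(-1630)). d mod 4 = 2, so D = disc(K) = 4d = -6520
h(K) equals the number of primitive reduced positive-definite forms (a, b, c) = a*x^2 + b*x*y + c*y^2 with b^2 - 4ac = D,
where reduced means |b| <= a <= c, with b >= 0 whenever |b| = a or a = c, and primitive means gcd(a, b, c) = 1.
Reduced forces 3a^2 <= |D| = 6520, so 1 <= a <= 46; b must have the parity of D, and c = (b^2 - D)/(4a) must be an integer >= a.
Enumerate a = 1..46, b in [-a, a]:
  a=1: (1, 0, 1630)  [1]
  a=2: (2, 0, 815)  [1]
  a=3..4: none
  a=5: (5, 0, 326)  [1]
  a=6: none
  a=7: (7, -2, 233), (7, 2, 233)  [2]
  a=8..9: none
  a=10: (10, 0, 163)  [1]
  a=11: (11, -6, 149), (11, 6, 149)  [2]
  a=12..13: none
  a=14: (14, -12, 119), (14, 12, 119)  [2]
  a=15..16: none
  a=17: (17, -12, 98), (17, 12, 98)  [2]
  a=18: none
  a=19: (19, -4, 86), (19, 4, 86)  [2]
  a=20..21: none
  a=22: (22, -16, 77), (22, 16, 77)  [2]
  a=23: (23, -14, 73), (23, 14, 73)  [2]
  a=24..28: none
  a=29: (29, -18, 59), (29, 18, 59)  [2]
  a=30..33: none
  a=34: (34, -12, 49), (34, 12, 49)  [2]
  a=35: (35, -30, 53), (35, 30, 53)  [2]
  a=36..37: none
  a=38: (38, -4, 43), (38, 4, 43)  [2]
  a=39..40: none
  a=41: (41, -32, 46), (41, 32, 46)  [2]
  a=42..46: none
Total reduced forms: 1 + 1 + 1 + 2 + 1 + 2 + 2 + 2 + 2 + 2 + 2 + 2 + 2 + 2 + 2 + 2 = 28
h = 28

28


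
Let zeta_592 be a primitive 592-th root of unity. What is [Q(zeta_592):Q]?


The degree equals Euler's totient phi(592).
592 = 2^4 * 37
phi(592) = 288

288


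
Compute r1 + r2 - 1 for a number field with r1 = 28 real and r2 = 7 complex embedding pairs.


By Dirichlet's unit theorem:
rank = r1 + r2 - 1
= 28 + 7 - 1
= 34

34


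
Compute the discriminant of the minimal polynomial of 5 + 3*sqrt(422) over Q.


The element 5 + 3*sqrt(422) has minimal polynomial:
x^2 - 10*x - 3773
Discriminant = (-10)^2 - 4*(-3773)
= 100 + 15092
= 15192

15192


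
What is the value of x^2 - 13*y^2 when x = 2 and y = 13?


x^2 - d*y^2
= 2^2 - 13*13^2
= 4 - 2197
= -2193

-2193


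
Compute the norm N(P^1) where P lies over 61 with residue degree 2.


N(P^a) = p^(a*f)
= 61^(1*2)
= 61^2
= 3721

3721


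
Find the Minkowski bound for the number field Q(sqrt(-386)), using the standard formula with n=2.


d = -386, d mod 4 = 2, so disc(K) = 4d = -1544; |disc(K)| = 1544
Imaginary quadratic field, so n = 2, s = r2 = 1, r1 = 0
M = (n!/n^n) * (4/pi)^s * sqrt(|disc(K)|) = (2!/2^2) * (4/pi)^1 * sqrt(1544)
= 0.5 * 1.273240 * 39.293765
= 25.0152

25.0152


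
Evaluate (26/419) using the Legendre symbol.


p = 419 is prime, so compute (26/419) with the reciprocity algorithm (Jacobi-symbol steps: pull out 2s via (2/n), flip via reciprocity, reduce):
  pull out 2: (2/419) = -1  (since 419 mod 8 = 3)
  reciprocity: (13/419) -> +(419/13)
  reduce: (3/13)
  reciprocity: (3/13) -> +(13/3)
  reduce: (1/3)
  (1/3) = 1
Product of signs = -1
(26/419) = -1

-1


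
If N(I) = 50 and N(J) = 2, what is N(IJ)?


N(IJ) = N(I) * N(J)
= 50 * 2
= 100

100


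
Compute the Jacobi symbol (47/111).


Compute (47/111) via quadratic reciprocity:
  reciprocity: (47/111) -> -(111/47)
  reduce: (17/47)
  reciprocity: (17/47) -> +(47/17)
  reduce: (13/17)
  reciprocity: (13/17) -> +(17/13)
  reduce: (4/13)
  pull out 2: (2/13) = -1  (since 13 mod 8 = 5)
  pull out 2: (2/13) = -1  (since 13 mod 8 = 5)
  (1/13) = 1
Product of signs = -1

-1


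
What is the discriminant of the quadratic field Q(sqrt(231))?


For K = Q(sqrt(d)) with d squarefree: disc(K) = d if d = 1 mod 4, and disc(K) = 4d if d = 2 or 3 mod 4.
Here d = 231, and d mod 4 = 3.
d = 3 mod 4, not 1 (O_K = Z[sqrt(d)]), so disc(K) = 4d = 4 * (231) = 924

924


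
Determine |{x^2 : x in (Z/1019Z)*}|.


For prime p, the number of non-zero quadratic residues is (p-1)/2.
= (1019-1)/2
= 509

509


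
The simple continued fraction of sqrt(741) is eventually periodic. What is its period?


Run the CF algorithm for sqrt(741).
a_0 = floor(sqrt(741)) = 27; set m_0=0, q_0=1.
Recurrence: m' = q*a - m,  q' = (d - m'^2)/q,  a' = floor((a_0 + m')/q').
  step 1: m=27, q=12, a=4
  step 2: m=21, q=25, a=1
  step 3: m=4, q=29, a=1
  step 4: m=25, q=4, a=13
  step 5: m=27, q=3, a=18
  step 6: m=27, q=4, a=13
  step 7: m=25, q=29, a=1
  step 8: m=4, q=25, a=1
  step 9: m=21, q=12, a=4
  step 10: m=27, q=1, a=54
a_10 = 2*a_0 = 54, so the period closes here.
sqrt(741) = [27; 4, 1, 1, 13, 18, 13, 1, 1, 4, 54]
Period length = 10

10


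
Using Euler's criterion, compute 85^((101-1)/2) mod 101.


p = 101 is prime and the exponent is (p-1)/2 = 50, so by Euler's criterion 85^50 = (85/101) = +1 or -1 mod 101.
Compute by square-and-multiply:
  50 = 32 + 16 + 2 (binary 110010)
  Repeated squaring mod 101: 85^1 = 85, 85^2 = 54, 85^4 = 88, 85^8 = 68, 85^16 = 79, 85^32 = 80
  85^50 = 85^32 * 85^16 * 85^2 = 80 * 79 * 54 mod 101
    80 * 79 = 6320 = 58 mod 101
    58 * 54 = 3132 = 1 mod 101
  85^50 = 1 mod 101
Result 1: 85 is a quadratic residue mod 101.
85^50 mod 101 = 1

1


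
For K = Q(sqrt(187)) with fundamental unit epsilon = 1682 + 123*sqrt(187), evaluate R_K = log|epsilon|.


epsilon = 1682 + 123*sqrt(187)
= 3363.9997
R = ln(3363.9997)
= 8.1209

8.1209


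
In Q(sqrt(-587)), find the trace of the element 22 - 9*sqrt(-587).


Tr(a + b*sqrt(d)) = (a + b*sqrt(d)) + (a - b*sqrt(d)) = 2a
= 2 * (22)
= 44

44


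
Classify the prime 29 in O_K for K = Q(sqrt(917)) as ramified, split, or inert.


K = Q(sqrt(917)). Since d mod 4 = 1, disc(K) = 917.
Check p | disc: 917 mod 29 = 18.
p does not divide disc. Compute Legendre symbol (d/p):
18^((29-1)/2) mod 29 = -1
(d/p) = -1, so p is inert: (p) stays prime with e=1, f=2, g=1.
Therefore p is inert.

inert


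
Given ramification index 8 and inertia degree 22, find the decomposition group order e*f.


|D_P| = e * f
= 8 * 22
= 176

176


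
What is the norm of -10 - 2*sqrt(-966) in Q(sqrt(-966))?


N(a + b*sqrt(d)) = a^2 - d*b^2
= (-10)^2 - (-966)*(-2)^2
= 100 + 3864
= 3964

3964


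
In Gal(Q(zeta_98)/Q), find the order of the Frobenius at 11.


The Frobenius at p in Gal(Q(zeta_n)/Q) = (Z/nZ)* is the class of p, so its order is ord_98(11), the smallest k >= 1 with 11^k = 1 mod 98.
n = 98 = 2 * 7^2, phi(98) = 42; the order divides phi(n).
Divisors of 42: 1, 2, 3, 6, 7, 14, 21, 42
Repeated squaring mod 98: 11^1 = 11, 11^2 = 23, 11^4 = 39, 11^8 = 51, 11^16 = 53, 11^32 = 65
Test divisors in increasing order:
  k=1: 11^1 = 11 mod 98
  k=2: 11^2 = 23 mod 98
  k=3: 11^3 = 23 * 11 = 57 mod 98
  k=6: 11^6 = 39 * 23 = 15 mod 98
  k=7: 11^7 = 39 * 23 * 11 = 67 mod 98
  k=14: 11^14 = 51 * 39 * 23 = 79 mod 98
  k=21: 11^21 = 53 * 39 * 11 = 1 mod 98  <- first divisor giving 1
Order = 21

21


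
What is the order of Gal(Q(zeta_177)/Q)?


|Gal(Q(zeta_177)/Q)| = phi(177)
= 116

116


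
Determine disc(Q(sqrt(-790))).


For K = Q(sqrt(d)) with d squarefree: disc(K) = d if d = 1 mod 4, and disc(K) = 4d if d = 2 or 3 mod 4.
Here d = -790, and d mod 4 = 2.
d = 2 mod 4, not 1 (O_K = Z[sqrt(d)]), so disc(K) = 4d = 4 * (-790) = -3160

-3160


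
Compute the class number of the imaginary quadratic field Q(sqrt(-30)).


K = Q(sqrt(-30)). d mod 4 = 2, so D = disc(K) = 4d = -120
h(K) equals the number of primitive reduced positive-definite forms (a, b, c) = a*x^2 + b*x*y + c*y^2 with b^2 - 4ac = D,
where reduced means |b| <= a <= c, with b >= 0 whenever |b| = a or a = c, and primitive means gcd(a, b, c) = 1.
Reduced forces 3a^2 <= |D| = 120, so 1 <= a <= 6; b must have the parity of D, and c = (b^2 - D)/(4a) must be an integer >= a.
Enumerate a = 1..6, b in [-a, a]:
  a=1: (1, 0, 30)  [1]
  a=2: (2, 0, 15)  [1]
  a=3: (3, 0, 10)  [1]
  a=4: none
  a=5: (5, 0, 6)  [1]
  a=6: none
Total reduced forms: 1 + 1 + 1 + 1 = 4
h = 4

4


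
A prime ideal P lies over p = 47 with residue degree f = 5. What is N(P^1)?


N(P^a) = p^(a*f)
= 47^(1*5)
= 47^5
= 229345007

229345007


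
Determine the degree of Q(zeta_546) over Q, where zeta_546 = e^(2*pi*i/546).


The degree equals Euler's totient phi(546).
546 = 2 * 3 * 7 * 13
phi(546) = 144

144


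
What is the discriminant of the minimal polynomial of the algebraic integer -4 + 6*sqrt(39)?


The element -4 + 6*sqrt(39) has minimal polynomial:
x^2 + 8*x - 1388
Discriminant = (8)^2 - 4*(-1388)
= 64 + 5552
= 5616

5616


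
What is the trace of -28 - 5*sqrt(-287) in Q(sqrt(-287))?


Tr(a + b*sqrt(d)) = (a + b*sqrt(d)) + (a - b*sqrt(d)) = 2a
= 2 * (-28)
= -56

-56


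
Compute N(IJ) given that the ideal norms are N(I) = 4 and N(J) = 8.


N(IJ) = N(I) * N(J)
= 4 * 8
= 32

32


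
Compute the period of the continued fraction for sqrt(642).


Run the CF algorithm for sqrt(642).
a_0 = floor(sqrt(642)) = 25; set m_0=0, q_0=1.
Recurrence: m' = q*a - m,  q' = (d - m'^2)/q,  a' = floor((a_0 + m')/q').
  step 1: m=25, q=17, a=2
  step 2: m=9, q=33, a=1
  step 3: m=24, q=2, a=24
  step 4: m=24, q=33, a=1
  step 5: m=9, q=17, a=2
  step 6: m=25, q=1, a=50
a_6 = 2*a_0 = 50, so the period closes here.
sqrt(642) = [25; 2, 1, 24, 1, 2, 50]
Period length = 6

6


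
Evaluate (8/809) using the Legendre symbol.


p = 809 is prime, so compute (8/809) with the reciprocity algorithm (Jacobi-symbol steps: pull out 2s via (2/n), flip via reciprocity, reduce):
  pull out 2: (2/809) = +1  (since 809 mod 8 = 1)
  pull out 2: (2/809) = +1  (since 809 mod 8 = 1)
  pull out 2: (2/809) = +1  (since 809 mod 8 = 1)
  (1/809) = 1
Product of signs = 1
(8/809) = 1

1


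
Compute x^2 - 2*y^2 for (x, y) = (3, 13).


x^2 - d*y^2
= 3^2 - 2*13^2
= 9 - 338
= -329

-329


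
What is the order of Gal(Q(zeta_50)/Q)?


|Gal(Q(zeta_50)/Q)| = phi(50)
= 20

20


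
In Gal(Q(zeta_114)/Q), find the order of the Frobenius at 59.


The Frobenius at p in Gal(Q(zeta_n)/Q) = (Z/nZ)* is the class of p, so its order is ord_114(59), the smallest k >= 1 with 59^k = 1 mod 114.
n = 114 = 2 * 3 * 19, phi(114) = 36; the order divides phi(n).
Divisors of 36: 1, 2, 3, 4, 6, 9, 12, 18, 36
Repeated squaring mod 114: 59^1 = 59, 59^2 = 61, 59^4 = 73, 59^8 = 85, 59^16 = 43, 59^32 = 25
Test divisors in increasing order:
  k=1: 59^1 = 59 mod 114
  k=2: 59^2 = 61 mod 114
  k=3: 59^3 = 61 * 59 = 65 mod 114
  k=4: 59^4 = 73 mod 114
  k=6: 59^6 = 73 * 61 = 7 mod 114
  k=9: 59^9 = 85 * 59 = 113 mod 114
  k=12: 59^12 = 85 * 73 = 49 mod 114
  k=18: 59^18 = 43 * 61 = 1 mod 114  <- first divisor giving 1
Order = 18

18


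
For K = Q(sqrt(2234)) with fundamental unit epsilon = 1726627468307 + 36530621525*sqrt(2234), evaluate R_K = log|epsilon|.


epsilon = 1726627468307 + 36530621525*sqrt(2234)
= 3.4533e+12
R = ln(3.4533e+12)
= 28.8703

28.8703


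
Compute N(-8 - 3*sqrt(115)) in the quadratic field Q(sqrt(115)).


N(a + b*sqrt(d)) = a^2 - d*b^2
= (-8)^2 - (115)*(-3)^2
= 64 - 1035
= -971

-971


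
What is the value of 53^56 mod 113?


p = 113 is prime and the exponent is (p-1)/2 = 56, so by Euler's criterion 53^56 = (53/113) = +1 or -1 mod 113.
Compute by square-and-multiply:
  56 = 32 + 16 + 8 (binary 111000)
  Repeated squaring mod 113: 53^1 = 53, 53^2 = 97, 53^4 = 30, 53^8 = 109, 53^16 = 16, 53^32 = 30
  53^56 = 53^32 * 53^16 * 53^8 = 30 * 16 * 109 mod 113
    30 * 16 = 480 = 28 mod 113
    28 * 109 = 3052 = 1 mod 113
  53^56 = 1 mod 113
Result 1: 53 is a quadratic residue mod 113.
53^56 mod 113 = 1

1


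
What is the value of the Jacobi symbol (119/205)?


Compute (119/205) via quadratic reciprocity:
  reciprocity: (119/205) -> +(205/119)
  reduce: (86/119)
  pull out 2: (2/119) = +1  (since 119 mod 8 = 7)
  reciprocity: (43/119) -> -(119/43)
  reduce: (33/43)
  reciprocity: (33/43) -> +(43/33)
  reduce: (10/33)
  pull out 2: (2/33) = +1  (since 33 mod 8 = 1)
  reciprocity: (5/33) -> +(33/5)
  reduce: (3/5)
  reciprocity: (3/5) -> +(5/3)
  reduce: (2/3)
  pull out 2: (2/3) = -1  (since 3 mod 8 = 3)
  (1/3) = 1
Product of signs = 1

1


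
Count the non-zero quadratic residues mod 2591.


For prime p, the number of non-zero quadratic residues is (p-1)/2.
= (2591-1)/2
= 1295

1295


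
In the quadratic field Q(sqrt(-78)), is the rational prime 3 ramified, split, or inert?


K = Q(sqrt(-78)). Since d mod 4 = 2, disc(K) = -312.
Check p | disc: -312 mod 3 = 0.
p divides disc, so p ramifies: (p) = P^2 with e=2, f=1, g=1.
Therefore p is ramified.

ramified


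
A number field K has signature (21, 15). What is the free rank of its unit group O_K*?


By Dirichlet's unit theorem:
rank = r1 + r2 - 1
= 21 + 15 - 1
= 35

35


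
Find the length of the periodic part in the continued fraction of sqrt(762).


Run the CF algorithm for sqrt(762).
a_0 = floor(sqrt(762)) = 27; set m_0=0, q_0=1.
Recurrence: m' = q*a - m,  q' = (d - m'^2)/q,  a' = floor((a_0 + m')/q').
  step 1: m=27, q=33, a=1
  step 2: m=6, q=22, a=1
  step 3: m=16, q=23, a=1
  step 4: m=7, q=31, a=1
  step 5: m=24, q=6, a=8
  step 6: m=24, q=31, a=1
  step 7: m=7, q=23, a=1
  step 8: m=16, q=22, a=1
  step 9: m=6, q=33, a=1
  step 10: m=27, q=1, a=54
a_10 = 2*a_0 = 54, so the period closes here.
sqrt(762) = [27; 1, 1, 1, 1, 8, 1, 1, 1, 1, 54]
Period length = 10

10


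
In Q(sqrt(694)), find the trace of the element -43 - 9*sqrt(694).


Tr(a + b*sqrt(d)) = (a + b*sqrt(d)) + (a - b*sqrt(d)) = 2a
= 2 * (-43)
= -86

-86


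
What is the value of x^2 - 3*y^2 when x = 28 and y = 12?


x^2 - d*y^2
= 28^2 - 3*12^2
= 784 - 432
= 352

352


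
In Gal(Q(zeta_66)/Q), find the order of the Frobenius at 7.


The Frobenius at p in Gal(Q(zeta_n)/Q) = (Z/nZ)* is the class of p, so its order is ord_66(7), the smallest k >= 1 with 7^k = 1 mod 66.
n = 66 = 2 * 3 * 11, phi(66) = 20; the order divides phi(n).
Divisors of 20: 1, 2, 4, 5, 10, 20
Repeated squaring mod 66: 7^1 = 7, 7^2 = 49, 7^4 = 25, 7^8 = 31, 7^16 = 37
Test divisors in increasing order:
  k=1: 7^1 = 7 mod 66
  k=2: 7^2 = 49 mod 66
  k=4: 7^4 = 25 mod 66
  k=5: 7^5 = 25 * 7 = 43 mod 66
  k=10: 7^10 = 31 * 49 = 1 mod 66  <- first divisor giving 1
Order = 10

10


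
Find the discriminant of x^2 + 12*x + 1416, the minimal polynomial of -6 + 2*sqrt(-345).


The element -6 + 2*sqrt(-345) has minimal polynomial:
x^2 + 12*x + 1416
Discriminant = (12)^2 - 4*(1416)
= 144 - 5664
= -5520

-5520


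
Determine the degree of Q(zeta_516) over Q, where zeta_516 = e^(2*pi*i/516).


The degree equals Euler's totient phi(516).
516 = 2^2 * 3 * 43
phi(516) = 168

168


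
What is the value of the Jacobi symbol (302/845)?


Compute (302/845) via quadratic reciprocity:
  pull out 2: (2/845) = -1  (since 845 mod 8 = 5)
  reciprocity: (151/845) -> +(845/151)
  reduce: (90/151)
  pull out 2: (2/151) = +1  (since 151 mod 8 = 7)
  reciprocity: (45/151) -> +(151/45)
  reduce: (16/45)
  pull out 2: (2/45) = -1  (since 45 mod 8 = 5)
  pull out 2: (2/45) = -1  (since 45 mod 8 = 5)
  pull out 2: (2/45) = -1  (since 45 mod 8 = 5)
  pull out 2: (2/45) = -1  (since 45 mod 8 = 5)
  (1/45) = 1
Product of signs = -1

-1


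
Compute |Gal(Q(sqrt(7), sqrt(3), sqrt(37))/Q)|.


The 3 square roots of distinct primes are multiplicatively independent over Q,
so [K:Q] = 2^3 and Gal(K/Q) is isomorphic to (Z/2Z)^3.
|Gal| = 2^3 = 8

8


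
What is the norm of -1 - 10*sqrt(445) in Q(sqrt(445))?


N(a + b*sqrt(d)) = a^2 - d*b^2
= (-1)^2 - (445)*(-10)^2
= 1 - 44500
= -44499

-44499


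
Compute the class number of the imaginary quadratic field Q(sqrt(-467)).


K = Q(sqrt(-467)). d mod 4 = 1, so D = disc(K) = d = -467
h(K) equals the number of primitive reduced positive-definite forms (a, b, c) = a*x^2 + b*x*y + c*y^2 with b^2 - 4ac = D,
where reduced means |b| <= a <= c, with b >= 0 whenever |b| = a or a = c, and primitive means gcd(a, b, c) = 1.
Reduced forces 3a^2 <= |D| = 467, so 1 <= a <= 12; b must have the parity of D, and c = (b^2 - D)/(4a) must be an integer >= a.
Enumerate a = 1..12, b in [-a, a]:
  a=1: (1, 1, 117)  [1]
  a=2: none
  a=3: (3, -1, 39), (3, 1, 39)  [2]
  a=4..6: none
  a=7: (7, -3, 17), (7, 3, 17)  [2]
  a=8: none
  a=9: (9, -1, 13), (9, 1, 13)  [2]
  a=10..12: none
Total reduced forms: 1 + 2 + 2 + 2 = 7
h = 7

7


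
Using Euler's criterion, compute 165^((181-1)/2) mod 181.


p = 181 is prime and the exponent is (p-1)/2 = 90, so by Euler's criterion 165^90 = (165/181) = +1 or -1 mod 181.
Compute by square-and-multiply:
  90 = 64 + 16 + 8 + 2 (binary 1011010)
  Repeated squaring mod 181: 165^1 = 165, 165^2 = 75, 165^4 = 14, 165^8 = 15, 165^16 = 44, 165^32 = 126, 165^64 = 129
  165^90 = 165^64 * 165^16 * 165^8 * 165^2 = 129 * 44 * 15 * 75 mod 181
    129 * 44 = 5676 = 65 mod 181
    65 * 15 = 975 = 70 mod 181
    70 * 75 = 5250 = 1 mod 181
  165^90 = 1 mod 181
Result 1: 165 is a quadratic residue mod 181.
165^90 mod 181 = 1

1


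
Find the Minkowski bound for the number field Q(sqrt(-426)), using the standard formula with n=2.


d = -426, d mod 4 = 2, so disc(K) = 4d = -1704; |disc(K)| = 1704
Imaginary quadratic field, so n = 2, s = r2 = 1, r1 = 0
M = (n!/n^n) * (4/pi)^s * sqrt(|disc(K)|) = (2!/2^2) * (4/pi)^1 * sqrt(1704)
= 0.5 * 1.273240 * 41.279535
= 26.2794

26.2794


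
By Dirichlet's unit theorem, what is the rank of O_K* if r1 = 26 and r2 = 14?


By Dirichlet's unit theorem:
rank = r1 + r2 - 1
= 26 + 14 - 1
= 39

39


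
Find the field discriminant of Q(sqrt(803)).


For K = Q(sqrt(d)) with d squarefree: disc(K) = d if d = 1 mod 4, and disc(K) = 4d if d = 2 or 3 mod 4.
Here d = 803, and d mod 4 = 3.
d = 3 mod 4, not 1 (O_K = Z[sqrt(d)]), so disc(K) = 4d = 4 * (803) = 3212

3212


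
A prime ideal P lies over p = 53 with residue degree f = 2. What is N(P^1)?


N(P^a) = p^(a*f)
= 53^(1*2)
= 53^2
= 2809

2809


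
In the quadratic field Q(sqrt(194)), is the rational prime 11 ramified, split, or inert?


K = Q(sqrt(194)). Since d mod 4 = 2, disc(K) = 776.
Check p | disc: 776 mod 11 = 6.
p does not divide disc. Compute Legendre symbol (d/p):
7^((11-1)/2) mod 11 = -1
(d/p) = -1, so p is inert: (p) stays prime with e=1, f=2, g=1.
Therefore p is inert.

inert


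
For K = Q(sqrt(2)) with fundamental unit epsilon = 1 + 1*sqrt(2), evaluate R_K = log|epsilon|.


epsilon = 1 + 1*sqrt(2)
= 2.4142
R = ln(2.4142)
= 0.8814

0.8814


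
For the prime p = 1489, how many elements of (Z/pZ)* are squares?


For prime p, the number of non-zero quadratic residues is (p-1)/2.
= (1489-1)/2
= 744

744


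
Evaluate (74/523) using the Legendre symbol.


p = 523 is prime, so compute (74/523) with the reciprocity algorithm (Jacobi-symbol steps: pull out 2s via (2/n), flip via reciprocity, reduce):
  pull out 2: (2/523) = -1  (since 523 mod 8 = 3)
  reciprocity: (37/523) -> +(523/37)
  reduce: (5/37)
  reciprocity: (5/37) -> +(37/5)
  reduce: (2/5)
  pull out 2: (2/5) = -1  (since 5 mod 8 = 5)
  (1/5) = 1
Product of signs = 1
(74/523) = 1

1


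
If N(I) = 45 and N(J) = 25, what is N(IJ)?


N(IJ) = N(I) * N(J)
= 45 * 25
= 1125

1125


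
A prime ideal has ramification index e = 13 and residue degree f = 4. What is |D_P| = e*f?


|D_P| = e * f
= 13 * 4
= 52

52


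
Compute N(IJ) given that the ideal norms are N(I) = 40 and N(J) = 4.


N(IJ) = N(I) * N(J)
= 40 * 4
= 160

160


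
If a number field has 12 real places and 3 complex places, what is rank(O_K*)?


By Dirichlet's unit theorem:
rank = r1 + r2 - 1
= 12 + 3 - 1
= 14

14


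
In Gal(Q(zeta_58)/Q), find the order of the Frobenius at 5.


The Frobenius at p in Gal(Q(zeta_n)/Q) = (Z/nZ)* is the class of p, so its order is ord_58(5), the smallest k >= 1 with 5^k = 1 mod 58.
n = 58 = 2 * 29, phi(58) = 28; the order divides phi(n).
Divisors of 28: 1, 2, 4, 7, 14, 28
Repeated squaring mod 58: 5^1 = 5, 5^2 = 25, 5^4 = 45, 5^8 = 53, 5^16 = 25
Test divisors in increasing order:
  k=1: 5^1 = 5 mod 58
  k=2: 5^2 = 25 mod 58
  k=4: 5^4 = 45 mod 58
  k=7: 5^7 = 45 * 25 * 5 = 57 mod 58
  k=14: 5^14 = 53 * 45 * 25 = 1 mod 58  <- first divisor giving 1
Order = 14

14


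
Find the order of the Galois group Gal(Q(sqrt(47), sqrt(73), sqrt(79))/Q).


The 3 square roots of distinct primes are multiplicatively independent over Q,
so [K:Q] = 2^3 and Gal(K/Q) is isomorphic to (Z/2Z)^3.
|Gal| = 2^3 = 8

8


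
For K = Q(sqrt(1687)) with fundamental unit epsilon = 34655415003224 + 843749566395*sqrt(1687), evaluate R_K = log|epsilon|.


epsilon = 34655415003224 + 843749566395*sqrt(1687)
= 6.9311e+13
R = ln(6.9311e+13)
= 31.8696

31.8696


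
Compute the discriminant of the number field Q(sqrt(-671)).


For K = Q(sqrt(d)) with d squarefree: disc(K) = d if d = 1 mod 4, and disc(K) = 4d if d = 2 or 3 mod 4.
Here d = -671, and d mod 4 = 1.
d = 1 mod 4 (O_K = Z[(1+sqrt(d))/2]), so disc(K) = d = -671

-671


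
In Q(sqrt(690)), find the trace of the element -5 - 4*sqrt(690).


Tr(a + b*sqrt(d)) = (a + b*sqrt(d)) + (a - b*sqrt(d)) = 2a
= 2 * (-5)
= -10

-10


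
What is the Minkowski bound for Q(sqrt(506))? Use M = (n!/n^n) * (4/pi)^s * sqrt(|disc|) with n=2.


d = 506, d mod 4 = 2, so disc(K) = 4d = 2024; |disc(K)| = 2024
Real quadratic field, so n = 2, s = r2 = 0, r1 = 2
M = (n!/n^n) * (4/pi)^s * sqrt(|disc(K)|) = (2!/2^2) * (4/pi)^0 * sqrt(2024)
= 0.5 * 1.000000 * 44.988888
= 22.4944

22.4944


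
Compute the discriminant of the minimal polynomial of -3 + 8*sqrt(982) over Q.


The element -3 + 8*sqrt(982) has minimal polynomial:
x^2 + 6*x - 62839
Discriminant = (6)^2 - 4*(-62839)
= 36 + 251356
= 251392

251392


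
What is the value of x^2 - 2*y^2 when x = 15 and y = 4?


x^2 - d*y^2
= 15^2 - 2*4^2
= 225 - 32
= 193

193


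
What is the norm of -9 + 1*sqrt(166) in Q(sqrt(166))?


N(a + b*sqrt(d)) = a^2 - d*b^2
= (-9)^2 - (166)*(1)^2
= 81 - 166
= -85

-85


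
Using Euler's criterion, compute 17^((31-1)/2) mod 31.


p = 31 is prime and the exponent is (p-1)/2 = 15, so by Euler's criterion 17^15 = (17/31) = +1 or -1 mod 31.
Compute by square-and-multiply:
  15 = 8 + 4 + 2 + 1 (binary 1111)
  Repeated squaring mod 31: 17^1 = 17, 17^2 = 10, 17^4 = 7, 17^8 = 18
  17^15 = 17^8 * 17^4 * 17^2 * 17^1 = 18 * 7 * 10 * 17 mod 31
    18 * 7 = 126 = 2 mod 31
    2 * 10 = 20 = 20 mod 31
    20 * 17 = 340 = 30 mod 31
  17^15 = 30 mod 31
Result 30 = p - 1 = -1 mod 31: 17 is a quadratic non-residue mod 31. As a residue in [0, p-1] the value is 30.
17^15 mod 31 = 30

30


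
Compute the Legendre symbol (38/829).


p = 829 is prime, so compute (38/829) with the reciprocity algorithm (Jacobi-symbol steps: pull out 2s via (2/n), flip via reciprocity, reduce):
  pull out 2: (2/829) = -1  (since 829 mod 8 = 5)
  reciprocity: (19/829) -> +(829/19)
  reduce: (12/19)
  pull out 2: (2/19) = -1  (since 19 mod 8 = 3)
  pull out 2: (2/19) = -1  (since 19 mod 8 = 3)
  reciprocity: (3/19) -> -(19/3)
  reduce: (1/3)
  (1/3) = 1
Product of signs = 1
(38/829) = 1

1


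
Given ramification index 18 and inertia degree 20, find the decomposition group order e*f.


|D_P| = e * f
= 18 * 20
= 360

360


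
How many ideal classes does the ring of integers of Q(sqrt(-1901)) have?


K = Q(sqrt(-1901)). d mod 4 = 3, so D = disc(K) = 4d = -7604
h(K) equals the number of primitive reduced positive-definite forms (a, b, c) = a*x^2 + b*x*y + c*y^2 with b^2 - 4ac = D,
where reduced means |b| <= a <= c, with b >= 0 whenever |b| = a or a = c, and primitive means gcd(a, b, c) = 1.
Reduced forces 3a^2 <= |D| = 7604, so 1 <= a <= 50; b must have the parity of D, and c = (b^2 - D)/(4a) must be an integer >= a.
Enumerate a = 1..50, b in [-a, a]:
  a=1: (1, 0, 1901)  [1]
  a=2: (2, 2, 951)  [1]
  a=3: (3, -2, 634), (3, 2, 634)  [2]
  a=4: none
  a=5: (5, -4, 381), (5, 4, 381)  [2]
  a=6: (6, -2, 317), (6, 2, 317)  [2]
  a=7..8: none
  a=9: (9, -8, 213), (9, 8, 213)  [2]
  a=10: (10, -6, 191), (10, 6, 191)  [2]
  a=11..12: none
  a=13: (13, -12, 149), (13, 12, 149)  [2]
  a=14: none
  a=15: (15, -14, 130), (15, -4, 127), (15, 4, 127), (15, 14, 130)  [4]
  a=16..17: none
  a=18: (18, -10, 107), (18, 10, 107)  [2]
  a=19..22: none
  a=23: (23, -20, 87), (23, 20, 87)  [2]
  a=24: none
  a=25: (25, -14, 78), (25, 14, 78)  [2]
  a=26: (26, -14, 75), (26, 14, 75)  [2]
  a=27: (27, -8, 71), (27, 8, 71)  [2]
  a=28: none
  a=29: (29, -20, 69), (29, 20, 69)  [2]
  a=30: (30, -26, 69), (30, -14, 65), (30, 14, 65), (30, 26, 69)  [4]
  a=31..38: none
  a=39: (39, -38, 58), (39, -14, 50), (39, 14, 50), (39, 38, 58)  [4]
  a=40..44: none
  a=45: (45, -44, 53), (45, -26, 46), (45, 26, 46), (45, 44, 53)  [4]
  a=46..50: none
Total reduced forms: 1 + 1 + 2 + 2 + 2 + 2 + 2 + 2 + 4 + 2 + 2 + 2 + 2 + 2 + 2 + 4 + 4 + 4 = 42
h = 42

42


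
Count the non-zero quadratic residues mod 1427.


For prime p, the number of non-zero quadratic residues is (p-1)/2.
= (1427-1)/2
= 713

713


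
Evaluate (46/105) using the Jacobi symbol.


Compute (46/105) via quadratic reciprocity:
  pull out 2: (2/105) = +1  (since 105 mod 8 = 1)
  reciprocity: (23/105) -> +(105/23)
  reduce: (13/23)
  reciprocity: (13/23) -> +(23/13)
  reduce: (10/13)
  pull out 2: (2/13) = -1  (since 13 mod 8 = 5)
  reciprocity: (5/13) -> +(13/5)
  reduce: (3/5)
  reciprocity: (3/5) -> +(5/3)
  reduce: (2/3)
  pull out 2: (2/3) = -1  (since 3 mod 8 = 3)
  (1/3) = 1
Product of signs = 1

1


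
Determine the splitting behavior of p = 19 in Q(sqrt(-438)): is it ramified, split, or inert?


K = Q(sqrt(-438)). Since d mod 4 = 2, disc(K) = -1752.
Check p | disc: -1752 mod 19 = 15.
p does not divide disc. Compute Legendre symbol (d/p):
18^((19-1)/2) mod 19 = -1
(d/p) = -1, so p is inert: (p) stays prime with e=1, f=2, g=1.
Therefore p is inert.

inert


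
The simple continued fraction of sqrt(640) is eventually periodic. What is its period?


Run the CF algorithm for sqrt(640).
a_0 = floor(sqrt(640)) = 25; set m_0=0, q_0=1.
Recurrence: m' = q*a - m,  q' = (d - m'^2)/q,  a' = floor((a_0 + m')/q').
  step 1: m=25, q=15, a=3
  step 2: m=20, q=16, a=2
  step 3: m=12, q=31, a=1
  step 4: m=19, q=9, a=4
  step 5: m=17, q=39, a=1
  step 6: m=22, q=4, a=11
  step 7: m=22, q=39, a=1
  step 8: m=17, q=9, a=4
  step 9: m=19, q=31, a=1
  step 10: m=12, q=16, a=2
  step 11: m=20, q=15, a=3
  step 12: m=25, q=1, a=50
a_12 = 2*a_0 = 50, so the period closes here.
sqrt(640) = [25; 3, 2, 1, 4, 1, 11, 1, 4, 1, 2, 3, 50]
Period length = 12

12


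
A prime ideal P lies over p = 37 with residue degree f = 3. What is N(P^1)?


N(P^a) = p^(a*f)
= 37^(1*3)
= 37^3
= 50653

50653


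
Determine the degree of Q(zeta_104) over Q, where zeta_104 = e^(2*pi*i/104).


The degree equals Euler's totient phi(104).
104 = 2^3 * 13
phi(104) = 48

48


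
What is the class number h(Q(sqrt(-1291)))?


K = Q(sqrt(-1291)). d mod 4 = 1, so D = disc(K) = d = -1291
h(K) equals the number of primitive reduced positive-definite forms (a, b, c) = a*x^2 + b*x*y + c*y^2 with b^2 - 4ac = D,
where reduced means |b| <= a <= c, with b >= 0 whenever |b| = a or a = c, and primitive means gcd(a, b, c) = 1.
Reduced forces 3a^2 <= |D| = 1291, so 1 <= a <= 20; b must have the parity of D, and c = (b^2 - D)/(4a) must be an integer >= a.
Enumerate a = 1..20, b in [-a, a]:
  a=1: (1, 1, 323)  [1]
  a=2..4: none
  a=5: (5, -3, 65), (5, 3, 65)  [2]
  a=6: none
  a=7: (7, -5, 47), (7, 5, 47)  [2]
  a=8..12: none
  a=13: (13, -3, 25), (13, 3, 25)  [2]
  a=14..16: none
  a=17: (17, -1, 19), (17, 1, 19)  [2]
  a=18..20: none
Total reduced forms: 1 + 2 + 2 + 2 + 2 = 9
h = 9

9


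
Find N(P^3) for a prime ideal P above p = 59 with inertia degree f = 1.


N(P^a) = p^(a*f)
= 59^(3*1)
= 59^3
= 205379

205379


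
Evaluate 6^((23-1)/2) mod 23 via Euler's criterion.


p = 23 is prime and the exponent is (p-1)/2 = 11, so by Euler's criterion 6^11 = (6/23) = +1 or -1 mod 23.
Compute by square-and-multiply:
  11 = 8 + 2 + 1 (binary 1011)
  Repeated squaring mod 23: 6^1 = 6, 6^2 = 13, 6^4 = 8, 6^8 = 18
  6^11 = 6^8 * 6^2 * 6^1 = 18 * 13 * 6 mod 23
    18 * 13 = 234 = 4 mod 23
    4 * 6 = 24 = 1 mod 23
  6^11 = 1 mod 23
Result 1: 6 is a quadratic residue mod 23.
6^11 mod 23 = 1

1


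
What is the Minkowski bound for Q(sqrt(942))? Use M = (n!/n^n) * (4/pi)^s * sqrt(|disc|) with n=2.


d = 942, d mod 4 = 2, so disc(K) = 4d = 3768; |disc(K)| = 3768
Real quadratic field, so n = 2, s = r2 = 0, r1 = 2
M = (n!/n^n) * (4/pi)^s * sqrt(|disc(K)|) = (2!/2^2) * (4/pi)^0 * sqrt(3768)
= 0.5 * 1.000000 * 61.384037
= 30.6920

30.6920


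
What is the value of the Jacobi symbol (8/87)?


Compute (8/87) via quadratic reciprocity:
  pull out 2: (2/87) = +1  (since 87 mod 8 = 7)
  pull out 2: (2/87) = +1  (since 87 mod 8 = 7)
  pull out 2: (2/87) = +1  (since 87 mod 8 = 7)
  (1/87) = 1
Product of signs = 1

1


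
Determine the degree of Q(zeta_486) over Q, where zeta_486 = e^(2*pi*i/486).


The degree equals Euler's totient phi(486).
486 = 2 * 3^5
phi(486) = 162

162


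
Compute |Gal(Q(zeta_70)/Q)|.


|Gal(Q(zeta_70)/Q)| = phi(70)
= 24

24


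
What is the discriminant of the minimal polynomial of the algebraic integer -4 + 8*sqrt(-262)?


The element -4 + 8*sqrt(-262) has minimal polynomial:
x^2 + 8*x + 16784
Discriminant = (8)^2 - 4*(16784)
= 64 - 67136
= -67072

-67072


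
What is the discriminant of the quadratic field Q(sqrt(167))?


For K = Q(sqrt(d)) with d squarefree: disc(K) = d if d = 1 mod 4, and disc(K) = 4d if d = 2 or 3 mod 4.
Here d = 167, and d mod 4 = 3.
d = 3 mod 4, not 1 (O_K = Z[sqrt(d)]), so disc(K) = 4d = 4 * (167) = 668

668


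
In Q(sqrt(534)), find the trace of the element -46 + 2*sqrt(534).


Tr(a + b*sqrt(d)) = (a + b*sqrt(d)) + (a - b*sqrt(d)) = 2a
= 2 * (-46)
= -92

-92


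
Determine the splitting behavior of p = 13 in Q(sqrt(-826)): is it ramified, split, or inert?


K = Q(sqrt(-826)). Since d mod 4 = 2, disc(K) = -3304.
Check p | disc: -3304 mod 13 = 11.
p does not divide disc. Compute Legendre symbol (d/p):
6^((13-1)/2) mod 13 = -1
(d/p) = -1, so p is inert: (p) stays prime with e=1, f=2, g=1.
Therefore p is inert.

inert


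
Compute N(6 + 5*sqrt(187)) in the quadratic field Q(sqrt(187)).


N(a + b*sqrt(d)) = a^2 - d*b^2
= (6)^2 - (187)*(5)^2
= 36 - 4675
= -4639

-4639


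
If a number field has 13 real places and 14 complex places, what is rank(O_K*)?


By Dirichlet's unit theorem:
rank = r1 + r2 - 1
= 13 + 14 - 1
= 26

26


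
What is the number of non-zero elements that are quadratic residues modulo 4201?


For prime p, the number of non-zero quadratic residues is (p-1)/2.
= (4201-1)/2
= 2100

2100


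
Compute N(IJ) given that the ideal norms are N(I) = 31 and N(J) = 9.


N(IJ) = N(I) * N(J)
= 31 * 9
= 279

279


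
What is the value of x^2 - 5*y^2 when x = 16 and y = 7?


x^2 - d*y^2
= 16^2 - 5*7^2
= 256 - 245
= 11

11


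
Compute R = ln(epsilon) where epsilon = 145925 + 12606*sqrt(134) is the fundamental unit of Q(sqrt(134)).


epsilon = 145925 + 12606*sqrt(134)
= 291850.0000
R = ln(291850.0000)
= 12.5840

12.5840


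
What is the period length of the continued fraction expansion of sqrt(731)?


Run the CF algorithm for sqrt(731).
a_0 = floor(sqrt(731)) = 27; set m_0=0, q_0=1.
Recurrence: m' = q*a - m,  q' = (d - m'^2)/q,  a' = floor((a_0 + m')/q').
  step 1: m=27, q=2, a=27
  step 2: m=27, q=1, a=54
a_2 = 2*a_0 = 54, so the period closes here.
sqrt(731) = [27; 27, 54]
Period length = 2

2


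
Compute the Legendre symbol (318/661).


p = 661 is prime, so compute (318/661) with the reciprocity algorithm (Jacobi-symbol steps: pull out 2s via (2/n), flip via reciprocity, reduce):
  pull out 2: (2/661) = -1  (since 661 mod 8 = 5)
  reciprocity: (159/661) -> +(661/159)
  reduce: (25/159)
  reciprocity: (25/159) -> +(159/25)
  reduce: (9/25)
  reciprocity: (9/25) -> +(25/9)
  reduce: (7/9)
  reciprocity: (7/9) -> +(9/7)
  reduce: (2/7)
  pull out 2: (2/7) = +1  (since 7 mod 8 = 7)
  (1/7) = 1
Product of signs = -1
(318/661) = -1

-1


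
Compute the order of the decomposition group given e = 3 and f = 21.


|D_P| = e * f
= 3 * 21
= 63

63


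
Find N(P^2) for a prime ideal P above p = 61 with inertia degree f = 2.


N(P^a) = p^(a*f)
= 61^(2*2)
= 61^4
= 13845841

13845841


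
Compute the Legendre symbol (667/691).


p = 691 is prime, so compute (667/691) with the reciprocity algorithm (Jacobi-symbol steps: pull out 2s via (2/n), flip via reciprocity, reduce):
  reciprocity: (667/691) -> -(691/667)
  reduce: (24/667)
  pull out 2: (2/667) = -1  (since 667 mod 8 = 3)
  pull out 2: (2/667) = -1  (since 667 mod 8 = 3)
  pull out 2: (2/667) = -1  (since 667 mod 8 = 3)
  reciprocity: (3/667) -> -(667/3)
  reduce: (1/3)
  (1/3) = 1
Product of signs = -1
(667/691) = -1

-1


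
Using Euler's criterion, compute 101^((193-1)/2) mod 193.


p = 193 is prime and the exponent is (p-1)/2 = 96, so by Euler's criterion 101^96 = (101/193) = +1 or -1 mod 193.
Compute by square-and-multiply:
  96 = 64 + 32 (binary 1100000)
  Repeated squaring mod 193: 101^1 = 101, 101^2 = 165, 101^4 = 12, 101^8 = 144, 101^16 = 85, 101^32 = 84, 101^64 = 108
  101^96 = 101^64 * 101^32 = 108 * 84 mod 193
    108 * 84 = 9072 = 1 mod 193
  101^96 = 1 mod 193
Result 1: 101 is a quadratic residue mod 193.
101^96 mod 193 = 1

1


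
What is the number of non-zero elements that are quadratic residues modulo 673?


For prime p, the number of non-zero quadratic residues is (p-1)/2.
= (673-1)/2
= 336

336


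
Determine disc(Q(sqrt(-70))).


For K = Q(sqrt(d)) with d squarefree: disc(K) = d if d = 1 mod 4, and disc(K) = 4d if d = 2 or 3 mod 4.
Here d = -70, and d mod 4 = 2.
d = 2 mod 4, not 1 (O_K = Z[sqrt(d)]), so disc(K) = 4d = 4 * (-70) = -280

-280


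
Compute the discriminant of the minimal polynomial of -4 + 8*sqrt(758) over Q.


The element -4 + 8*sqrt(758) has minimal polynomial:
x^2 + 8*x - 48496
Discriminant = (8)^2 - 4*(-48496)
= 64 + 193984
= 194048

194048


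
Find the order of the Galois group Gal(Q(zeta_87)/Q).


|Gal(Q(zeta_87)/Q)| = phi(87)
= 56

56


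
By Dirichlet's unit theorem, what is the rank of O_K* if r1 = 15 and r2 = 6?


By Dirichlet's unit theorem:
rank = r1 + r2 - 1
= 15 + 6 - 1
= 20

20


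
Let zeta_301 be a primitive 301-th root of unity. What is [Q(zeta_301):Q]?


The degree equals Euler's totient phi(301).
301 = 7 * 43
phi(301) = 252

252


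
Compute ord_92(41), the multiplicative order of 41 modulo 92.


We want ord_92(41), the smallest k >= 1 with 41^k = 1 mod 92.
n = 92 = 2^2 * 23, phi(92) = 44; the order divides phi(n).
Divisors of 44: 1, 2, 4, 11, 22, 44
Repeated squaring mod 92: 41^1 = 41, 41^2 = 25, 41^4 = 73, 41^8 = 85, 41^16 = 49, 41^32 = 9
Test divisors in increasing order:
  k=1: 41^1 = 41 mod 92
  k=2: 41^2 = 25 mod 92
  k=4: 41^4 = 73 mod 92
  k=11: 41^11 = 85 * 25 * 41 = 1 mod 92  <- first divisor giving 1
Order = 11

11


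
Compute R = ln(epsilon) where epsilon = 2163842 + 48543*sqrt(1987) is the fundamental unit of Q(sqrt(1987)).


epsilon = 2163842 + 48543*sqrt(1987)
= 4.3277e+06
R = ln(4.3277e+06)
= 15.2805

15.2805


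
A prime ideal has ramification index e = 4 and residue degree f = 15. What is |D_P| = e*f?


|D_P| = e * f
= 4 * 15
= 60

60


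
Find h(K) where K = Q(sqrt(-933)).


K = Q(sqrt(-933)). d mod 4 = 3, so D = disc(K) = 4d = -3732
h(K) equals the number of primitive reduced positive-definite forms (a, b, c) = a*x^2 + b*x*y + c*y^2 with b^2 - 4ac = D,
where reduced means |b| <= a <= c, with b >= 0 whenever |b| = a or a = c, and primitive means gcd(a, b, c) = 1.
Reduced forces 3a^2 <= |D| = 3732, so 1 <= a <= 35; b must have the parity of D, and c = (b^2 - D)/(4a) must be an integer >= a.
Enumerate a = 1..35, b in [-a, a]:
  a=1: (1, 0, 933)  [1]
  a=2: (2, 2, 467)  [1]
  a=3: (3, 0, 311)  [1]
  a=4..5: none
  a=6: (6, 6, 157)  [1]
  a=7..12: none
  a=13: (13, -8, 73), (13, 8, 73)  [2]
  a=14..16: none
  a=17: (17, -12, 57), (17, 12, 57)  [2]
  a=18: none
  a=19: (19, -12, 51), (19, 12, 51)  [2]
  a=20..25: none
  a=26: (26, -18, 39), (26, 18, 39)  [2]
  a=27..28: none
  a=29: (29, -26, 38), (29, 26, 38)  [2]
  a=30: none
  a=31: (31, -22, 34), (31, 22, 34)  [2]
  a=32..35: none
Total reduced forms: 1 + 1 + 1 + 1 + 2 + 2 + 2 + 2 + 2 + 2 = 16
h = 16

16


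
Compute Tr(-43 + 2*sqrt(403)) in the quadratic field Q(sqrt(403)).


Tr(a + b*sqrt(d)) = (a + b*sqrt(d)) + (a - b*sqrt(d)) = 2a
= 2 * (-43)
= -86

-86


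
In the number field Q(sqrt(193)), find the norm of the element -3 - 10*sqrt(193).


N(a + b*sqrt(d)) = a^2 - d*b^2
= (-3)^2 - (193)*(-10)^2
= 9 - 19300
= -19291

-19291


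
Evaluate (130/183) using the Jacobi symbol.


Compute (130/183) via quadratic reciprocity:
  pull out 2: (2/183) = +1  (since 183 mod 8 = 7)
  reciprocity: (65/183) -> +(183/65)
  reduce: (53/65)
  reciprocity: (53/65) -> +(65/53)
  reduce: (12/53)
  pull out 2: (2/53) = -1  (since 53 mod 8 = 5)
  pull out 2: (2/53) = -1  (since 53 mod 8 = 5)
  reciprocity: (3/53) -> +(53/3)
  reduce: (2/3)
  pull out 2: (2/3) = -1  (since 3 mod 8 = 3)
  (1/3) = 1
Product of signs = -1

-1


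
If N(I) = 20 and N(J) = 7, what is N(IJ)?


N(IJ) = N(I) * N(J)
= 20 * 7
= 140

140


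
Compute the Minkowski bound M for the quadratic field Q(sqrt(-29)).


d = -29, d mod 4 = 3, so disc(K) = 4d = -116; |disc(K)| = 116
Imaginary quadratic field, so n = 2, s = r2 = 1, r1 = 0
M = (n!/n^n) * (4/pi)^s * sqrt(|disc(K)|) = (2!/2^2) * (4/pi)^1 * sqrt(116)
= 0.5 * 1.273240 * 10.770330
= 6.8566

6.8566
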